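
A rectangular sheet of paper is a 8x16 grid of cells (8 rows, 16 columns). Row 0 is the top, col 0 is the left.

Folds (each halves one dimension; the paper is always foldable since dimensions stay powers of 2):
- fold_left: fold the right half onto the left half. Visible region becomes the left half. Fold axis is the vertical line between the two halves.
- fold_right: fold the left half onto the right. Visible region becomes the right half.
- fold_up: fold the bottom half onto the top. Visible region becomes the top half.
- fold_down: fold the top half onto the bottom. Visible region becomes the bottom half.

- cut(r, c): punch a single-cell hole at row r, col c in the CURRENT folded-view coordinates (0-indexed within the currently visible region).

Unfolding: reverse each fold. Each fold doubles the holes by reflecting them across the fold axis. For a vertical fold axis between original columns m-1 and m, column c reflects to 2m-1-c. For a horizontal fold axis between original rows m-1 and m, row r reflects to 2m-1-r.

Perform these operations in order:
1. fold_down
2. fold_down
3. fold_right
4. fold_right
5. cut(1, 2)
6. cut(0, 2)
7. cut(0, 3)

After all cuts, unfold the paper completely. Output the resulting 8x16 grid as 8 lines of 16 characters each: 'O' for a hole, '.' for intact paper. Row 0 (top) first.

Op 1 fold_down: fold axis h@4; visible region now rows[4,8) x cols[0,16) = 4x16
Op 2 fold_down: fold axis h@6; visible region now rows[6,8) x cols[0,16) = 2x16
Op 3 fold_right: fold axis v@8; visible region now rows[6,8) x cols[8,16) = 2x8
Op 4 fold_right: fold axis v@12; visible region now rows[6,8) x cols[12,16) = 2x4
Op 5 cut(1, 2): punch at orig (7,14); cuts so far [(7, 14)]; region rows[6,8) x cols[12,16) = 2x4
Op 6 cut(0, 2): punch at orig (6,14); cuts so far [(6, 14), (7, 14)]; region rows[6,8) x cols[12,16) = 2x4
Op 7 cut(0, 3): punch at orig (6,15); cuts so far [(6, 14), (6, 15), (7, 14)]; region rows[6,8) x cols[12,16) = 2x4
Unfold 1 (reflect across v@12): 6 holes -> [(6, 8), (6, 9), (6, 14), (6, 15), (7, 9), (7, 14)]
Unfold 2 (reflect across v@8): 12 holes -> [(6, 0), (6, 1), (6, 6), (6, 7), (6, 8), (6, 9), (6, 14), (6, 15), (7, 1), (7, 6), (7, 9), (7, 14)]
Unfold 3 (reflect across h@6): 24 holes -> [(4, 1), (4, 6), (4, 9), (4, 14), (5, 0), (5, 1), (5, 6), (5, 7), (5, 8), (5, 9), (5, 14), (5, 15), (6, 0), (6, 1), (6, 6), (6, 7), (6, 8), (6, 9), (6, 14), (6, 15), (7, 1), (7, 6), (7, 9), (7, 14)]
Unfold 4 (reflect across h@4): 48 holes -> [(0, 1), (0, 6), (0, 9), (0, 14), (1, 0), (1, 1), (1, 6), (1, 7), (1, 8), (1, 9), (1, 14), (1, 15), (2, 0), (2, 1), (2, 6), (2, 7), (2, 8), (2, 9), (2, 14), (2, 15), (3, 1), (3, 6), (3, 9), (3, 14), (4, 1), (4, 6), (4, 9), (4, 14), (5, 0), (5, 1), (5, 6), (5, 7), (5, 8), (5, 9), (5, 14), (5, 15), (6, 0), (6, 1), (6, 6), (6, 7), (6, 8), (6, 9), (6, 14), (6, 15), (7, 1), (7, 6), (7, 9), (7, 14)]

Answer: .O....O..O....O.
OO....OOOO....OO
OO....OOOO....OO
.O....O..O....O.
.O....O..O....O.
OO....OOOO....OO
OO....OOOO....OO
.O....O..O....O.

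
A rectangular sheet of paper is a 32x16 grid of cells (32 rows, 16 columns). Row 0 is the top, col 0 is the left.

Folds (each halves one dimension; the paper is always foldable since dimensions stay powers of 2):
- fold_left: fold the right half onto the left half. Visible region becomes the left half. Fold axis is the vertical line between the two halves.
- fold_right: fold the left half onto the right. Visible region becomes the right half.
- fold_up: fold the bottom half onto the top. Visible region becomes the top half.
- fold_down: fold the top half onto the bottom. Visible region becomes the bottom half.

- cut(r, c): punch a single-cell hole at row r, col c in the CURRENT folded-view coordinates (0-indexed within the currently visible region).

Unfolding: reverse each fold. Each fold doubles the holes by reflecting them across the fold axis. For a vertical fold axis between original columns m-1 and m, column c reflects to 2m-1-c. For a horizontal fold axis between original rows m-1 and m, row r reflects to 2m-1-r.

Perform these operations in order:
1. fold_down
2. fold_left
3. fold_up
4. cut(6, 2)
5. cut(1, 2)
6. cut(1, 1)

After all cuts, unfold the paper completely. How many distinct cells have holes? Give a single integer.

Answer: 24

Derivation:
Op 1 fold_down: fold axis h@16; visible region now rows[16,32) x cols[0,16) = 16x16
Op 2 fold_left: fold axis v@8; visible region now rows[16,32) x cols[0,8) = 16x8
Op 3 fold_up: fold axis h@24; visible region now rows[16,24) x cols[0,8) = 8x8
Op 4 cut(6, 2): punch at orig (22,2); cuts so far [(22, 2)]; region rows[16,24) x cols[0,8) = 8x8
Op 5 cut(1, 2): punch at orig (17,2); cuts so far [(17, 2), (22, 2)]; region rows[16,24) x cols[0,8) = 8x8
Op 6 cut(1, 1): punch at orig (17,1); cuts so far [(17, 1), (17, 2), (22, 2)]; region rows[16,24) x cols[0,8) = 8x8
Unfold 1 (reflect across h@24): 6 holes -> [(17, 1), (17, 2), (22, 2), (25, 2), (30, 1), (30, 2)]
Unfold 2 (reflect across v@8): 12 holes -> [(17, 1), (17, 2), (17, 13), (17, 14), (22, 2), (22, 13), (25, 2), (25, 13), (30, 1), (30, 2), (30, 13), (30, 14)]
Unfold 3 (reflect across h@16): 24 holes -> [(1, 1), (1, 2), (1, 13), (1, 14), (6, 2), (6, 13), (9, 2), (9, 13), (14, 1), (14, 2), (14, 13), (14, 14), (17, 1), (17, 2), (17, 13), (17, 14), (22, 2), (22, 13), (25, 2), (25, 13), (30, 1), (30, 2), (30, 13), (30, 14)]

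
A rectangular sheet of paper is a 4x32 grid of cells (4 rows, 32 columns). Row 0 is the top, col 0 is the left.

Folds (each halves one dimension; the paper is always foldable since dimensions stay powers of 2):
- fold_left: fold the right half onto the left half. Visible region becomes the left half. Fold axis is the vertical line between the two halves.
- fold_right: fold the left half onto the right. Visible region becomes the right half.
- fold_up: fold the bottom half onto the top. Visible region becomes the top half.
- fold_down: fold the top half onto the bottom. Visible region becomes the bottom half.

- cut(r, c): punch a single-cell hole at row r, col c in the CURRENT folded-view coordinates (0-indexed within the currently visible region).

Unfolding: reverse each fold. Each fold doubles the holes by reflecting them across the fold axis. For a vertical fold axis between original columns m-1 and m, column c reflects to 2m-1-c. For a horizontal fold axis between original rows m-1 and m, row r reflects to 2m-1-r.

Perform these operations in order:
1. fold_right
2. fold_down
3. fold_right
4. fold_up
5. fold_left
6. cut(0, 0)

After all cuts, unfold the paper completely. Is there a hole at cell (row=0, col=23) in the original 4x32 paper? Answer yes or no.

Answer: yes

Derivation:
Op 1 fold_right: fold axis v@16; visible region now rows[0,4) x cols[16,32) = 4x16
Op 2 fold_down: fold axis h@2; visible region now rows[2,4) x cols[16,32) = 2x16
Op 3 fold_right: fold axis v@24; visible region now rows[2,4) x cols[24,32) = 2x8
Op 4 fold_up: fold axis h@3; visible region now rows[2,3) x cols[24,32) = 1x8
Op 5 fold_left: fold axis v@28; visible region now rows[2,3) x cols[24,28) = 1x4
Op 6 cut(0, 0): punch at orig (2,24); cuts so far [(2, 24)]; region rows[2,3) x cols[24,28) = 1x4
Unfold 1 (reflect across v@28): 2 holes -> [(2, 24), (2, 31)]
Unfold 2 (reflect across h@3): 4 holes -> [(2, 24), (2, 31), (3, 24), (3, 31)]
Unfold 3 (reflect across v@24): 8 holes -> [(2, 16), (2, 23), (2, 24), (2, 31), (3, 16), (3, 23), (3, 24), (3, 31)]
Unfold 4 (reflect across h@2): 16 holes -> [(0, 16), (0, 23), (0, 24), (0, 31), (1, 16), (1, 23), (1, 24), (1, 31), (2, 16), (2, 23), (2, 24), (2, 31), (3, 16), (3, 23), (3, 24), (3, 31)]
Unfold 5 (reflect across v@16): 32 holes -> [(0, 0), (0, 7), (0, 8), (0, 15), (0, 16), (0, 23), (0, 24), (0, 31), (1, 0), (1, 7), (1, 8), (1, 15), (1, 16), (1, 23), (1, 24), (1, 31), (2, 0), (2, 7), (2, 8), (2, 15), (2, 16), (2, 23), (2, 24), (2, 31), (3, 0), (3, 7), (3, 8), (3, 15), (3, 16), (3, 23), (3, 24), (3, 31)]
Holes: [(0, 0), (0, 7), (0, 8), (0, 15), (0, 16), (0, 23), (0, 24), (0, 31), (1, 0), (1, 7), (1, 8), (1, 15), (1, 16), (1, 23), (1, 24), (1, 31), (2, 0), (2, 7), (2, 8), (2, 15), (2, 16), (2, 23), (2, 24), (2, 31), (3, 0), (3, 7), (3, 8), (3, 15), (3, 16), (3, 23), (3, 24), (3, 31)]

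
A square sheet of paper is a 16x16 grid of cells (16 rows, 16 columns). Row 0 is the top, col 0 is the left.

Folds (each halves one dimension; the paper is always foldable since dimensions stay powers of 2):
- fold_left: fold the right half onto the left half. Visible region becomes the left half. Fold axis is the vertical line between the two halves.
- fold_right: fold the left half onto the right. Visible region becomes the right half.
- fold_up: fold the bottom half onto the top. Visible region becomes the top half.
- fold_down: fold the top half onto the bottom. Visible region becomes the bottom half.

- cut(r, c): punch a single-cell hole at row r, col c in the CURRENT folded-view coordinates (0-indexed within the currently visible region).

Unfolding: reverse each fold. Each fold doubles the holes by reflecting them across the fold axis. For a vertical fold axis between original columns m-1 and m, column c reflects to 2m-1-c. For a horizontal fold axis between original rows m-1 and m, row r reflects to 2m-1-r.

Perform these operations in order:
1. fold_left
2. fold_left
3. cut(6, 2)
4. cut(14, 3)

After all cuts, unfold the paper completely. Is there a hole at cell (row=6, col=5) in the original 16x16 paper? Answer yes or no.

Answer: yes

Derivation:
Op 1 fold_left: fold axis v@8; visible region now rows[0,16) x cols[0,8) = 16x8
Op 2 fold_left: fold axis v@4; visible region now rows[0,16) x cols[0,4) = 16x4
Op 3 cut(6, 2): punch at orig (6,2); cuts so far [(6, 2)]; region rows[0,16) x cols[0,4) = 16x4
Op 4 cut(14, 3): punch at orig (14,3); cuts so far [(6, 2), (14, 3)]; region rows[0,16) x cols[0,4) = 16x4
Unfold 1 (reflect across v@4): 4 holes -> [(6, 2), (6, 5), (14, 3), (14, 4)]
Unfold 2 (reflect across v@8): 8 holes -> [(6, 2), (6, 5), (6, 10), (6, 13), (14, 3), (14, 4), (14, 11), (14, 12)]
Holes: [(6, 2), (6, 5), (6, 10), (6, 13), (14, 3), (14, 4), (14, 11), (14, 12)]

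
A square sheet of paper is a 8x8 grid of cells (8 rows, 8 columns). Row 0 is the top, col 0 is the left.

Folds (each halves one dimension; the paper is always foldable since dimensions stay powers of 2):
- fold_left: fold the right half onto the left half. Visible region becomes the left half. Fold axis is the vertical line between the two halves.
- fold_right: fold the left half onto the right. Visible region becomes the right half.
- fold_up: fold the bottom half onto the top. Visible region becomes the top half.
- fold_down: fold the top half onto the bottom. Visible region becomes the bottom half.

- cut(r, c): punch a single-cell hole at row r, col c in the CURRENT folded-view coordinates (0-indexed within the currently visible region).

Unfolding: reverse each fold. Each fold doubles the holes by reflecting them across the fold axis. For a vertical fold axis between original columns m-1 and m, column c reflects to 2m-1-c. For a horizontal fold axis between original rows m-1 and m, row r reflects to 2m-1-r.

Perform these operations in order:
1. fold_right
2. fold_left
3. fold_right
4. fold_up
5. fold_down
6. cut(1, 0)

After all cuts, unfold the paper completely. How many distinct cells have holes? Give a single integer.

Answer: 32

Derivation:
Op 1 fold_right: fold axis v@4; visible region now rows[0,8) x cols[4,8) = 8x4
Op 2 fold_left: fold axis v@6; visible region now rows[0,8) x cols[4,6) = 8x2
Op 3 fold_right: fold axis v@5; visible region now rows[0,8) x cols[5,6) = 8x1
Op 4 fold_up: fold axis h@4; visible region now rows[0,4) x cols[5,6) = 4x1
Op 5 fold_down: fold axis h@2; visible region now rows[2,4) x cols[5,6) = 2x1
Op 6 cut(1, 0): punch at orig (3,5); cuts so far [(3, 5)]; region rows[2,4) x cols[5,6) = 2x1
Unfold 1 (reflect across h@2): 2 holes -> [(0, 5), (3, 5)]
Unfold 2 (reflect across h@4): 4 holes -> [(0, 5), (3, 5), (4, 5), (7, 5)]
Unfold 3 (reflect across v@5): 8 holes -> [(0, 4), (0, 5), (3, 4), (3, 5), (4, 4), (4, 5), (7, 4), (7, 5)]
Unfold 4 (reflect across v@6): 16 holes -> [(0, 4), (0, 5), (0, 6), (0, 7), (3, 4), (3, 5), (3, 6), (3, 7), (4, 4), (4, 5), (4, 6), (4, 7), (7, 4), (7, 5), (7, 6), (7, 7)]
Unfold 5 (reflect across v@4): 32 holes -> [(0, 0), (0, 1), (0, 2), (0, 3), (0, 4), (0, 5), (0, 6), (0, 7), (3, 0), (3, 1), (3, 2), (3, 3), (3, 4), (3, 5), (3, 6), (3, 7), (4, 0), (4, 1), (4, 2), (4, 3), (4, 4), (4, 5), (4, 6), (4, 7), (7, 0), (7, 1), (7, 2), (7, 3), (7, 4), (7, 5), (7, 6), (7, 7)]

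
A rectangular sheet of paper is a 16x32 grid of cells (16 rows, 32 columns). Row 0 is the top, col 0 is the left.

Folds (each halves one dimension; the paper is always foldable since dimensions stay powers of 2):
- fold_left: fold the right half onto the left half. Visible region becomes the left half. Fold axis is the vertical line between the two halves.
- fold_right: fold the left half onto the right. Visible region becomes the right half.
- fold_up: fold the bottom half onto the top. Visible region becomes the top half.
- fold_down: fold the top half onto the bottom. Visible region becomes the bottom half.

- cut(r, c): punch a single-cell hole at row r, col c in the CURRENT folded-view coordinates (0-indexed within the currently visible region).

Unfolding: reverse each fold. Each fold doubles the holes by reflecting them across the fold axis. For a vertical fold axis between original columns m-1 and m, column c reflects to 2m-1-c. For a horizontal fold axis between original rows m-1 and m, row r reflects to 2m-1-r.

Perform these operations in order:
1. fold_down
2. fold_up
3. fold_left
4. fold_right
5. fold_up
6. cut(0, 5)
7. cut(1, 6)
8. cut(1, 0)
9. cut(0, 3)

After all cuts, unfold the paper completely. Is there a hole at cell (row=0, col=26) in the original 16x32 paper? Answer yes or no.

Op 1 fold_down: fold axis h@8; visible region now rows[8,16) x cols[0,32) = 8x32
Op 2 fold_up: fold axis h@12; visible region now rows[8,12) x cols[0,32) = 4x32
Op 3 fold_left: fold axis v@16; visible region now rows[8,12) x cols[0,16) = 4x16
Op 4 fold_right: fold axis v@8; visible region now rows[8,12) x cols[8,16) = 4x8
Op 5 fold_up: fold axis h@10; visible region now rows[8,10) x cols[8,16) = 2x8
Op 6 cut(0, 5): punch at orig (8,13); cuts so far [(8, 13)]; region rows[8,10) x cols[8,16) = 2x8
Op 7 cut(1, 6): punch at orig (9,14); cuts so far [(8, 13), (9, 14)]; region rows[8,10) x cols[8,16) = 2x8
Op 8 cut(1, 0): punch at orig (9,8); cuts so far [(8, 13), (9, 8), (9, 14)]; region rows[8,10) x cols[8,16) = 2x8
Op 9 cut(0, 3): punch at orig (8,11); cuts so far [(8, 11), (8, 13), (9, 8), (9, 14)]; region rows[8,10) x cols[8,16) = 2x8
Unfold 1 (reflect across h@10): 8 holes -> [(8, 11), (8, 13), (9, 8), (9, 14), (10, 8), (10, 14), (11, 11), (11, 13)]
Unfold 2 (reflect across v@8): 16 holes -> [(8, 2), (8, 4), (8, 11), (8, 13), (9, 1), (9, 7), (9, 8), (9, 14), (10, 1), (10, 7), (10, 8), (10, 14), (11, 2), (11, 4), (11, 11), (11, 13)]
Unfold 3 (reflect across v@16): 32 holes -> [(8, 2), (8, 4), (8, 11), (8, 13), (8, 18), (8, 20), (8, 27), (8, 29), (9, 1), (9, 7), (9, 8), (9, 14), (9, 17), (9, 23), (9, 24), (9, 30), (10, 1), (10, 7), (10, 8), (10, 14), (10, 17), (10, 23), (10, 24), (10, 30), (11, 2), (11, 4), (11, 11), (11, 13), (11, 18), (11, 20), (11, 27), (11, 29)]
Unfold 4 (reflect across h@12): 64 holes -> [(8, 2), (8, 4), (8, 11), (8, 13), (8, 18), (8, 20), (8, 27), (8, 29), (9, 1), (9, 7), (9, 8), (9, 14), (9, 17), (9, 23), (9, 24), (9, 30), (10, 1), (10, 7), (10, 8), (10, 14), (10, 17), (10, 23), (10, 24), (10, 30), (11, 2), (11, 4), (11, 11), (11, 13), (11, 18), (11, 20), (11, 27), (11, 29), (12, 2), (12, 4), (12, 11), (12, 13), (12, 18), (12, 20), (12, 27), (12, 29), (13, 1), (13, 7), (13, 8), (13, 14), (13, 17), (13, 23), (13, 24), (13, 30), (14, 1), (14, 7), (14, 8), (14, 14), (14, 17), (14, 23), (14, 24), (14, 30), (15, 2), (15, 4), (15, 11), (15, 13), (15, 18), (15, 20), (15, 27), (15, 29)]
Unfold 5 (reflect across h@8): 128 holes -> [(0, 2), (0, 4), (0, 11), (0, 13), (0, 18), (0, 20), (0, 27), (0, 29), (1, 1), (1, 7), (1, 8), (1, 14), (1, 17), (1, 23), (1, 24), (1, 30), (2, 1), (2, 7), (2, 8), (2, 14), (2, 17), (2, 23), (2, 24), (2, 30), (3, 2), (3, 4), (3, 11), (3, 13), (3, 18), (3, 20), (3, 27), (3, 29), (4, 2), (4, 4), (4, 11), (4, 13), (4, 18), (4, 20), (4, 27), (4, 29), (5, 1), (5, 7), (5, 8), (5, 14), (5, 17), (5, 23), (5, 24), (5, 30), (6, 1), (6, 7), (6, 8), (6, 14), (6, 17), (6, 23), (6, 24), (6, 30), (7, 2), (7, 4), (7, 11), (7, 13), (7, 18), (7, 20), (7, 27), (7, 29), (8, 2), (8, 4), (8, 11), (8, 13), (8, 18), (8, 20), (8, 27), (8, 29), (9, 1), (9, 7), (9, 8), (9, 14), (9, 17), (9, 23), (9, 24), (9, 30), (10, 1), (10, 7), (10, 8), (10, 14), (10, 17), (10, 23), (10, 24), (10, 30), (11, 2), (11, 4), (11, 11), (11, 13), (11, 18), (11, 20), (11, 27), (11, 29), (12, 2), (12, 4), (12, 11), (12, 13), (12, 18), (12, 20), (12, 27), (12, 29), (13, 1), (13, 7), (13, 8), (13, 14), (13, 17), (13, 23), (13, 24), (13, 30), (14, 1), (14, 7), (14, 8), (14, 14), (14, 17), (14, 23), (14, 24), (14, 30), (15, 2), (15, 4), (15, 11), (15, 13), (15, 18), (15, 20), (15, 27), (15, 29)]
Holes: [(0, 2), (0, 4), (0, 11), (0, 13), (0, 18), (0, 20), (0, 27), (0, 29), (1, 1), (1, 7), (1, 8), (1, 14), (1, 17), (1, 23), (1, 24), (1, 30), (2, 1), (2, 7), (2, 8), (2, 14), (2, 17), (2, 23), (2, 24), (2, 30), (3, 2), (3, 4), (3, 11), (3, 13), (3, 18), (3, 20), (3, 27), (3, 29), (4, 2), (4, 4), (4, 11), (4, 13), (4, 18), (4, 20), (4, 27), (4, 29), (5, 1), (5, 7), (5, 8), (5, 14), (5, 17), (5, 23), (5, 24), (5, 30), (6, 1), (6, 7), (6, 8), (6, 14), (6, 17), (6, 23), (6, 24), (6, 30), (7, 2), (7, 4), (7, 11), (7, 13), (7, 18), (7, 20), (7, 27), (7, 29), (8, 2), (8, 4), (8, 11), (8, 13), (8, 18), (8, 20), (8, 27), (8, 29), (9, 1), (9, 7), (9, 8), (9, 14), (9, 17), (9, 23), (9, 24), (9, 30), (10, 1), (10, 7), (10, 8), (10, 14), (10, 17), (10, 23), (10, 24), (10, 30), (11, 2), (11, 4), (11, 11), (11, 13), (11, 18), (11, 20), (11, 27), (11, 29), (12, 2), (12, 4), (12, 11), (12, 13), (12, 18), (12, 20), (12, 27), (12, 29), (13, 1), (13, 7), (13, 8), (13, 14), (13, 17), (13, 23), (13, 24), (13, 30), (14, 1), (14, 7), (14, 8), (14, 14), (14, 17), (14, 23), (14, 24), (14, 30), (15, 2), (15, 4), (15, 11), (15, 13), (15, 18), (15, 20), (15, 27), (15, 29)]

Answer: no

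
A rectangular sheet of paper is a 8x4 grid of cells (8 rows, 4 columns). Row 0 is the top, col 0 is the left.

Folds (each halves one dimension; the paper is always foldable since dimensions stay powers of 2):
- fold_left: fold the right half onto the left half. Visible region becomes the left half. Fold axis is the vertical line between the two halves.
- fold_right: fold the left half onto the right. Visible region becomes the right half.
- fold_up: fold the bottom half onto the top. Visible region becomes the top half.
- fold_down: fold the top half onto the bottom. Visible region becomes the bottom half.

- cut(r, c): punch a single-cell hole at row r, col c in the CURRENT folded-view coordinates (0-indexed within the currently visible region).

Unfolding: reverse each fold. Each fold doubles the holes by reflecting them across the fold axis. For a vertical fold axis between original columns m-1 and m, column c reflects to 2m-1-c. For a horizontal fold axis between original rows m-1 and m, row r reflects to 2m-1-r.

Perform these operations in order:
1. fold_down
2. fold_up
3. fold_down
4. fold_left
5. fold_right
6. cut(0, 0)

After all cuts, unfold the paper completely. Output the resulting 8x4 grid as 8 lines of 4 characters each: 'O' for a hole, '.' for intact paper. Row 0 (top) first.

Op 1 fold_down: fold axis h@4; visible region now rows[4,8) x cols[0,4) = 4x4
Op 2 fold_up: fold axis h@6; visible region now rows[4,6) x cols[0,4) = 2x4
Op 3 fold_down: fold axis h@5; visible region now rows[5,6) x cols[0,4) = 1x4
Op 4 fold_left: fold axis v@2; visible region now rows[5,6) x cols[0,2) = 1x2
Op 5 fold_right: fold axis v@1; visible region now rows[5,6) x cols[1,2) = 1x1
Op 6 cut(0, 0): punch at orig (5,1); cuts so far [(5, 1)]; region rows[5,6) x cols[1,2) = 1x1
Unfold 1 (reflect across v@1): 2 holes -> [(5, 0), (5, 1)]
Unfold 2 (reflect across v@2): 4 holes -> [(5, 0), (5, 1), (5, 2), (5, 3)]
Unfold 3 (reflect across h@5): 8 holes -> [(4, 0), (4, 1), (4, 2), (4, 3), (5, 0), (5, 1), (5, 2), (5, 3)]
Unfold 4 (reflect across h@6): 16 holes -> [(4, 0), (4, 1), (4, 2), (4, 3), (5, 0), (5, 1), (5, 2), (5, 3), (6, 0), (6, 1), (6, 2), (6, 3), (7, 0), (7, 1), (7, 2), (7, 3)]
Unfold 5 (reflect across h@4): 32 holes -> [(0, 0), (0, 1), (0, 2), (0, 3), (1, 0), (1, 1), (1, 2), (1, 3), (2, 0), (2, 1), (2, 2), (2, 3), (3, 0), (3, 1), (3, 2), (3, 3), (4, 0), (4, 1), (4, 2), (4, 3), (5, 0), (5, 1), (5, 2), (5, 3), (6, 0), (6, 1), (6, 2), (6, 3), (7, 0), (7, 1), (7, 2), (7, 3)]

Answer: OOOO
OOOO
OOOO
OOOO
OOOO
OOOO
OOOO
OOOO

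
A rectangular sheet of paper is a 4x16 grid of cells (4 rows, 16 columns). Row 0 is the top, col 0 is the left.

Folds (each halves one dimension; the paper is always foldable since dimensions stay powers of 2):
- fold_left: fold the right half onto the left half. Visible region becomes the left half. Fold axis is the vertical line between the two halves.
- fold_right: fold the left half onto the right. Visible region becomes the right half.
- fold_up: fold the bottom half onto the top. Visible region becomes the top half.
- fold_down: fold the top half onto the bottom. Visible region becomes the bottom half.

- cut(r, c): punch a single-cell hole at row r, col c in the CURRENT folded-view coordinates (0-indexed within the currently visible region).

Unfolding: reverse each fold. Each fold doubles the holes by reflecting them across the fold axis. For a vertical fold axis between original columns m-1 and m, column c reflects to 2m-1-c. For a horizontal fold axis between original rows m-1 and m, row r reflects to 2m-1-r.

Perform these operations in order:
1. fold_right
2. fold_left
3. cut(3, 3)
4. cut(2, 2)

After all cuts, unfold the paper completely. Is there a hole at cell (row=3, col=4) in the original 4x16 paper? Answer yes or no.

Answer: yes

Derivation:
Op 1 fold_right: fold axis v@8; visible region now rows[0,4) x cols[8,16) = 4x8
Op 2 fold_left: fold axis v@12; visible region now rows[0,4) x cols[8,12) = 4x4
Op 3 cut(3, 3): punch at orig (3,11); cuts so far [(3, 11)]; region rows[0,4) x cols[8,12) = 4x4
Op 4 cut(2, 2): punch at orig (2,10); cuts so far [(2, 10), (3, 11)]; region rows[0,4) x cols[8,12) = 4x4
Unfold 1 (reflect across v@12): 4 holes -> [(2, 10), (2, 13), (3, 11), (3, 12)]
Unfold 2 (reflect across v@8): 8 holes -> [(2, 2), (2, 5), (2, 10), (2, 13), (3, 3), (3, 4), (3, 11), (3, 12)]
Holes: [(2, 2), (2, 5), (2, 10), (2, 13), (3, 3), (3, 4), (3, 11), (3, 12)]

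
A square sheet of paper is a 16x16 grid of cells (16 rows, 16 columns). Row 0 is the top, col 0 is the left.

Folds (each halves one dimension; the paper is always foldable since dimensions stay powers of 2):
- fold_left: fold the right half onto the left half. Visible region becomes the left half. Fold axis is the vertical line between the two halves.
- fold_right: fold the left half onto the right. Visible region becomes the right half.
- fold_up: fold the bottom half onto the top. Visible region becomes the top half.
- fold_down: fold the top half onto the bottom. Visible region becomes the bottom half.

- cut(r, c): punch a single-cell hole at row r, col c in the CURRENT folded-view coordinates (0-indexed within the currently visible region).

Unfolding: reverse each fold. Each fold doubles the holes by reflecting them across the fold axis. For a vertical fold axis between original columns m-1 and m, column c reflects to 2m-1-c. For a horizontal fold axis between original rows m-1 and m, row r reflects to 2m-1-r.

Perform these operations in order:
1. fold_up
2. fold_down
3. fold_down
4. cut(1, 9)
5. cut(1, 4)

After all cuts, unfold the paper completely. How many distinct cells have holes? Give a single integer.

Answer: 16

Derivation:
Op 1 fold_up: fold axis h@8; visible region now rows[0,8) x cols[0,16) = 8x16
Op 2 fold_down: fold axis h@4; visible region now rows[4,8) x cols[0,16) = 4x16
Op 3 fold_down: fold axis h@6; visible region now rows[6,8) x cols[0,16) = 2x16
Op 4 cut(1, 9): punch at orig (7,9); cuts so far [(7, 9)]; region rows[6,8) x cols[0,16) = 2x16
Op 5 cut(1, 4): punch at orig (7,4); cuts so far [(7, 4), (7, 9)]; region rows[6,8) x cols[0,16) = 2x16
Unfold 1 (reflect across h@6): 4 holes -> [(4, 4), (4, 9), (7, 4), (7, 9)]
Unfold 2 (reflect across h@4): 8 holes -> [(0, 4), (0, 9), (3, 4), (3, 9), (4, 4), (4, 9), (7, 4), (7, 9)]
Unfold 3 (reflect across h@8): 16 holes -> [(0, 4), (0, 9), (3, 4), (3, 9), (4, 4), (4, 9), (7, 4), (7, 9), (8, 4), (8, 9), (11, 4), (11, 9), (12, 4), (12, 9), (15, 4), (15, 9)]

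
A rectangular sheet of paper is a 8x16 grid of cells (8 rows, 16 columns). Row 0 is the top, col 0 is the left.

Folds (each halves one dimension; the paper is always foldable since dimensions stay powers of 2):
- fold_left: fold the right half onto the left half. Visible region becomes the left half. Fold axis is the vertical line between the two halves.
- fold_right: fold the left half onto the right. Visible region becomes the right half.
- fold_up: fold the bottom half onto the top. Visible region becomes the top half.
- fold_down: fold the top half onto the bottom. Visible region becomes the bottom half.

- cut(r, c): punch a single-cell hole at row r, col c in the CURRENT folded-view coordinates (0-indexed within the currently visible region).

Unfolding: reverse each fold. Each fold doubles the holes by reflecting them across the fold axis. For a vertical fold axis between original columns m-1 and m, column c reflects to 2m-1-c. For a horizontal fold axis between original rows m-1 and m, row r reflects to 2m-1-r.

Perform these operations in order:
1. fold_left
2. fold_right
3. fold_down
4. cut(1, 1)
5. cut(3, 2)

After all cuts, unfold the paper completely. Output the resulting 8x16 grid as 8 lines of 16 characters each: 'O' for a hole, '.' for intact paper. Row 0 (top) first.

Answer: .O....O..O....O.
................
..O..O....O..O..
................
................
..O..O....O..O..
................
.O....O..O....O.

Derivation:
Op 1 fold_left: fold axis v@8; visible region now rows[0,8) x cols[0,8) = 8x8
Op 2 fold_right: fold axis v@4; visible region now rows[0,8) x cols[4,8) = 8x4
Op 3 fold_down: fold axis h@4; visible region now rows[4,8) x cols[4,8) = 4x4
Op 4 cut(1, 1): punch at orig (5,5); cuts so far [(5, 5)]; region rows[4,8) x cols[4,8) = 4x4
Op 5 cut(3, 2): punch at orig (7,6); cuts so far [(5, 5), (7, 6)]; region rows[4,8) x cols[4,8) = 4x4
Unfold 1 (reflect across h@4): 4 holes -> [(0, 6), (2, 5), (5, 5), (7, 6)]
Unfold 2 (reflect across v@4): 8 holes -> [(0, 1), (0, 6), (2, 2), (2, 5), (5, 2), (5, 5), (7, 1), (7, 6)]
Unfold 3 (reflect across v@8): 16 holes -> [(0, 1), (0, 6), (0, 9), (0, 14), (2, 2), (2, 5), (2, 10), (2, 13), (5, 2), (5, 5), (5, 10), (5, 13), (7, 1), (7, 6), (7, 9), (7, 14)]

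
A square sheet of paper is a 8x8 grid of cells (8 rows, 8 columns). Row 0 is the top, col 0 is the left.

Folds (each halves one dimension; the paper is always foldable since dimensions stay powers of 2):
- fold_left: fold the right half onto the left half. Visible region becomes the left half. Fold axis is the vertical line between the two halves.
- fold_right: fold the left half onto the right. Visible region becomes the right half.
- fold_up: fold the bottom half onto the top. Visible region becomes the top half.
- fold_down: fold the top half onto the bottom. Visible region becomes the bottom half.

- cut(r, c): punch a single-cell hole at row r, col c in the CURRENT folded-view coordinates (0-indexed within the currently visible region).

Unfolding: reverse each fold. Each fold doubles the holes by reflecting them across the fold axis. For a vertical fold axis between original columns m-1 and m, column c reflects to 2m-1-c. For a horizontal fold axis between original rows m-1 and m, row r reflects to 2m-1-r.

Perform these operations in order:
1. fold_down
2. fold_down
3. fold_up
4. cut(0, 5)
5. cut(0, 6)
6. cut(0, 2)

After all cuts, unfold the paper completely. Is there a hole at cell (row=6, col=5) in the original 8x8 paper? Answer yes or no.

Answer: yes

Derivation:
Op 1 fold_down: fold axis h@4; visible region now rows[4,8) x cols[0,8) = 4x8
Op 2 fold_down: fold axis h@6; visible region now rows[6,8) x cols[0,8) = 2x8
Op 3 fold_up: fold axis h@7; visible region now rows[6,7) x cols[0,8) = 1x8
Op 4 cut(0, 5): punch at orig (6,5); cuts so far [(6, 5)]; region rows[6,7) x cols[0,8) = 1x8
Op 5 cut(0, 6): punch at orig (6,6); cuts so far [(6, 5), (6, 6)]; region rows[6,7) x cols[0,8) = 1x8
Op 6 cut(0, 2): punch at orig (6,2); cuts so far [(6, 2), (6, 5), (6, 6)]; region rows[6,7) x cols[0,8) = 1x8
Unfold 1 (reflect across h@7): 6 holes -> [(6, 2), (6, 5), (6, 6), (7, 2), (7, 5), (7, 6)]
Unfold 2 (reflect across h@6): 12 holes -> [(4, 2), (4, 5), (4, 6), (5, 2), (5, 5), (5, 6), (6, 2), (6, 5), (6, 6), (7, 2), (7, 5), (7, 6)]
Unfold 3 (reflect across h@4): 24 holes -> [(0, 2), (0, 5), (0, 6), (1, 2), (1, 5), (1, 6), (2, 2), (2, 5), (2, 6), (3, 2), (3, 5), (3, 6), (4, 2), (4, 5), (4, 6), (5, 2), (5, 5), (5, 6), (6, 2), (6, 5), (6, 6), (7, 2), (7, 5), (7, 6)]
Holes: [(0, 2), (0, 5), (0, 6), (1, 2), (1, 5), (1, 6), (2, 2), (2, 5), (2, 6), (3, 2), (3, 5), (3, 6), (4, 2), (4, 5), (4, 6), (5, 2), (5, 5), (5, 6), (6, 2), (6, 5), (6, 6), (7, 2), (7, 5), (7, 6)]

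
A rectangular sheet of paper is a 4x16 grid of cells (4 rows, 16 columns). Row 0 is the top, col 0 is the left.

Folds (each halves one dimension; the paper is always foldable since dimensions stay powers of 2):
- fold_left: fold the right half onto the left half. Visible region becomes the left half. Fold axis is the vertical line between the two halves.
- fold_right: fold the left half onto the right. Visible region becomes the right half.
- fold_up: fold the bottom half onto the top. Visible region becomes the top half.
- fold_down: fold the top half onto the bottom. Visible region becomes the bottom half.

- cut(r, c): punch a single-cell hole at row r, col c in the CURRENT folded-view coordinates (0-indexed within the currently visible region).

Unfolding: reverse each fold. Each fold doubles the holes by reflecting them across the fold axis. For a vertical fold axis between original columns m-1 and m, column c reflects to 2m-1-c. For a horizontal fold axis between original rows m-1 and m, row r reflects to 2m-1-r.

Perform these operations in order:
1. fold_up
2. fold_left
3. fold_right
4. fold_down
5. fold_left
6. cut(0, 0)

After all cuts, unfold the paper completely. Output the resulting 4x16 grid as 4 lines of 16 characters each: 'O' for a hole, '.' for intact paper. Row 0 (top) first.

Answer: O..OO..OO..OO..O
O..OO..OO..OO..O
O..OO..OO..OO..O
O..OO..OO..OO..O

Derivation:
Op 1 fold_up: fold axis h@2; visible region now rows[0,2) x cols[0,16) = 2x16
Op 2 fold_left: fold axis v@8; visible region now rows[0,2) x cols[0,8) = 2x8
Op 3 fold_right: fold axis v@4; visible region now rows[0,2) x cols[4,8) = 2x4
Op 4 fold_down: fold axis h@1; visible region now rows[1,2) x cols[4,8) = 1x4
Op 5 fold_left: fold axis v@6; visible region now rows[1,2) x cols[4,6) = 1x2
Op 6 cut(0, 0): punch at orig (1,4); cuts so far [(1, 4)]; region rows[1,2) x cols[4,6) = 1x2
Unfold 1 (reflect across v@6): 2 holes -> [(1, 4), (1, 7)]
Unfold 2 (reflect across h@1): 4 holes -> [(0, 4), (0, 7), (1, 4), (1, 7)]
Unfold 3 (reflect across v@4): 8 holes -> [(0, 0), (0, 3), (0, 4), (0, 7), (1, 0), (1, 3), (1, 4), (1, 7)]
Unfold 4 (reflect across v@8): 16 holes -> [(0, 0), (0, 3), (0, 4), (0, 7), (0, 8), (0, 11), (0, 12), (0, 15), (1, 0), (1, 3), (1, 4), (1, 7), (1, 8), (1, 11), (1, 12), (1, 15)]
Unfold 5 (reflect across h@2): 32 holes -> [(0, 0), (0, 3), (0, 4), (0, 7), (0, 8), (0, 11), (0, 12), (0, 15), (1, 0), (1, 3), (1, 4), (1, 7), (1, 8), (1, 11), (1, 12), (1, 15), (2, 0), (2, 3), (2, 4), (2, 7), (2, 8), (2, 11), (2, 12), (2, 15), (3, 0), (3, 3), (3, 4), (3, 7), (3, 8), (3, 11), (3, 12), (3, 15)]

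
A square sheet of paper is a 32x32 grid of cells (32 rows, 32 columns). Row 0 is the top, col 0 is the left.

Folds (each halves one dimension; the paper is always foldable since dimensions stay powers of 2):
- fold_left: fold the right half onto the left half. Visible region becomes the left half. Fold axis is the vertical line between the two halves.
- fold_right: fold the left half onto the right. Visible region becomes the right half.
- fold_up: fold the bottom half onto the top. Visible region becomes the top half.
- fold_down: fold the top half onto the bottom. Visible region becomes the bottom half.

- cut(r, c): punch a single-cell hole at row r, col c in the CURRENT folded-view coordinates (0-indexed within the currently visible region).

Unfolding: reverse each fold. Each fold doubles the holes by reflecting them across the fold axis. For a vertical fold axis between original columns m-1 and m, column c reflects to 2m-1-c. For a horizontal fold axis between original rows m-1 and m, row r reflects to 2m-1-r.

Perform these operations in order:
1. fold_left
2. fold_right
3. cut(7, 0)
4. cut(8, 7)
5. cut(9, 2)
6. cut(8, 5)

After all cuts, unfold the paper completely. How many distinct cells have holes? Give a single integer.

Op 1 fold_left: fold axis v@16; visible region now rows[0,32) x cols[0,16) = 32x16
Op 2 fold_right: fold axis v@8; visible region now rows[0,32) x cols[8,16) = 32x8
Op 3 cut(7, 0): punch at orig (7,8); cuts so far [(7, 8)]; region rows[0,32) x cols[8,16) = 32x8
Op 4 cut(8, 7): punch at orig (8,15); cuts so far [(7, 8), (8, 15)]; region rows[0,32) x cols[8,16) = 32x8
Op 5 cut(9, 2): punch at orig (9,10); cuts so far [(7, 8), (8, 15), (9, 10)]; region rows[0,32) x cols[8,16) = 32x8
Op 6 cut(8, 5): punch at orig (8,13); cuts so far [(7, 8), (8, 13), (8, 15), (9, 10)]; region rows[0,32) x cols[8,16) = 32x8
Unfold 1 (reflect across v@8): 8 holes -> [(7, 7), (7, 8), (8, 0), (8, 2), (8, 13), (8, 15), (9, 5), (9, 10)]
Unfold 2 (reflect across v@16): 16 holes -> [(7, 7), (7, 8), (7, 23), (7, 24), (8, 0), (8, 2), (8, 13), (8, 15), (8, 16), (8, 18), (8, 29), (8, 31), (9, 5), (9, 10), (9, 21), (9, 26)]

Answer: 16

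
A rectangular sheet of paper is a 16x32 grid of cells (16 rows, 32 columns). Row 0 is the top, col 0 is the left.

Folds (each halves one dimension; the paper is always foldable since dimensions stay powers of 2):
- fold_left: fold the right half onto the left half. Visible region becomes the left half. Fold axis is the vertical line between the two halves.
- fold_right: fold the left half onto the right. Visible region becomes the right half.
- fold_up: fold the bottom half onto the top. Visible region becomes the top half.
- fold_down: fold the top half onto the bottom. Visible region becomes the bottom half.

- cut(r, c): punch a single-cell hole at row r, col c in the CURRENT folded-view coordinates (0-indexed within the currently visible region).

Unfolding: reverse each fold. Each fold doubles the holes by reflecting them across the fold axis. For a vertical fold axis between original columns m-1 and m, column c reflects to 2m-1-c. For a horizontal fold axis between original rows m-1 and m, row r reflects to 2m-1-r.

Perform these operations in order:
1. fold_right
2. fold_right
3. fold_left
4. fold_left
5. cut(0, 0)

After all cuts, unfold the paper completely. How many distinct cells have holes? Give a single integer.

Answer: 16

Derivation:
Op 1 fold_right: fold axis v@16; visible region now rows[0,16) x cols[16,32) = 16x16
Op 2 fold_right: fold axis v@24; visible region now rows[0,16) x cols[24,32) = 16x8
Op 3 fold_left: fold axis v@28; visible region now rows[0,16) x cols[24,28) = 16x4
Op 4 fold_left: fold axis v@26; visible region now rows[0,16) x cols[24,26) = 16x2
Op 5 cut(0, 0): punch at orig (0,24); cuts so far [(0, 24)]; region rows[0,16) x cols[24,26) = 16x2
Unfold 1 (reflect across v@26): 2 holes -> [(0, 24), (0, 27)]
Unfold 2 (reflect across v@28): 4 holes -> [(0, 24), (0, 27), (0, 28), (0, 31)]
Unfold 3 (reflect across v@24): 8 holes -> [(0, 16), (0, 19), (0, 20), (0, 23), (0, 24), (0, 27), (0, 28), (0, 31)]
Unfold 4 (reflect across v@16): 16 holes -> [(0, 0), (0, 3), (0, 4), (0, 7), (0, 8), (0, 11), (0, 12), (0, 15), (0, 16), (0, 19), (0, 20), (0, 23), (0, 24), (0, 27), (0, 28), (0, 31)]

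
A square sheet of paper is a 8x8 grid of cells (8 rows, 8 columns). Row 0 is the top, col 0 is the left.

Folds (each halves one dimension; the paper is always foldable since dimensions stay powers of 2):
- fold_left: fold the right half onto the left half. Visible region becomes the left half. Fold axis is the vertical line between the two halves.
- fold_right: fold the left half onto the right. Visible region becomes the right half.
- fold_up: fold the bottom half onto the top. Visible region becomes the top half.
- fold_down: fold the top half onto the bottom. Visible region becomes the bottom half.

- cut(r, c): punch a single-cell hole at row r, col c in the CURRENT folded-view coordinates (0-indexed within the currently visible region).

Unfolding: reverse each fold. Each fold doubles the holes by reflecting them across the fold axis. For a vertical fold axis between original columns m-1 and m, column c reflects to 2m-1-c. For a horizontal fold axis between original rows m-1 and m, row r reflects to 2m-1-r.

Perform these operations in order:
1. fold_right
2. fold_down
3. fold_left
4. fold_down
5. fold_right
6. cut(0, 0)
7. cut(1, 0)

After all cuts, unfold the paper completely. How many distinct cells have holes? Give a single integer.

Answer: 64

Derivation:
Op 1 fold_right: fold axis v@4; visible region now rows[0,8) x cols[4,8) = 8x4
Op 2 fold_down: fold axis h@4; visible region now rows[4,8) x cols[4,8) = 4x4
Op 3 fold_left: fold axis v@6; visible region now rows[4,8) x cols[4,6) = 4x2
Op 4 fold_down: fold axis h@6; visible region now rows[6,8) x cols[4,6) = 2x2
Op 5 fold_right: fold axis v@5; visible region now rows[6,8) x cols[5,6) = 2x1
Op 6 cut(0, 0): punch at orig (6,5); cuts so far [(6, 5)]; region rows[6,8) x cols[5,6) = 2x1
Op 7 cut(1, 0): punch at orig (7,5); cuts so far [(6, 5), (7, 5)]; region rows[6,8) x cols[5,6) = 2x1
Unfold 1 (reflect across v@5): 4 holes -> [(6, 4), (6, 5), (7, 4), (7, 5)]
Unfold 2 (reflect across h@6): 8 holes -> [(4, 4), (4, 5), (5, 4), (5, 5), (6, 4), (6, 5), (7, 4), (7, 5)]
Unfold 3 (reflect across v@6): 16 holes -> [(4, 4), (4, 5), (4, 6), (4, 7), (5, 4), (5, 5), (5, 6), (5, 7), (6, 4), (6, 5), (6, 6), (6, 7), (7, 4), (7, 5), (7, 6), (7, 7)]
Unfold 4 (reflect across h@4): 32 holes -> [(0, 4), (0, 5), (0, 6), (0, 7), (1, 4), (1, 5), (1, 6), (1, 7), (2, 4), (2, 5), (2, 6), (2, 7), (3, 4), (3, 5), (3, 6), (3, 7), (4, 4), (4, 5), (4, 6), (4, 7), (5, 4), (5, 5), (5, 6), (5, 7), (6, 4), (6, 5), (6, 6), (6, 7), (7, 4), (7, 5), (7, 6), (7, 7)]
Unfold 5 (reflect across v@4): 64 holes -> [(0, 0), (0, 1), (0, 2), (0, 3), (0, 4), (0, 5), (0, 6), (0, 7), (1, 0), (1, 1), (1, 2), (1, 3), (1, 4), (1, 5), (1, 6), (1, 7), (2, 0), (2, 1), (2, 2), (2, 3), (2, 4), (2, 5), (2, 6), (2, 7), (3, 0), (3, 1), (3, 2), (3, 3), (3, 4), (3, 5), (3, 6), (3, 7), (4, 0), (4, 1), (4, 2), (4, 3), (4, 4), (4, 5), (4, 6), (4, 7), (5, 0), (5, 1), (5, 2), (5, 3), (5, 4), (5, 5), (5, 6), (5, 7), (6, 0), (6, 1), (6, 2), (6, 3), (6, 4), (6, 5), (6, 6), (6, 7), (7, 0), (7, 1), (7, 2), (7, 3), (7, 4), (7, 5), (7, 6), (7, 7)]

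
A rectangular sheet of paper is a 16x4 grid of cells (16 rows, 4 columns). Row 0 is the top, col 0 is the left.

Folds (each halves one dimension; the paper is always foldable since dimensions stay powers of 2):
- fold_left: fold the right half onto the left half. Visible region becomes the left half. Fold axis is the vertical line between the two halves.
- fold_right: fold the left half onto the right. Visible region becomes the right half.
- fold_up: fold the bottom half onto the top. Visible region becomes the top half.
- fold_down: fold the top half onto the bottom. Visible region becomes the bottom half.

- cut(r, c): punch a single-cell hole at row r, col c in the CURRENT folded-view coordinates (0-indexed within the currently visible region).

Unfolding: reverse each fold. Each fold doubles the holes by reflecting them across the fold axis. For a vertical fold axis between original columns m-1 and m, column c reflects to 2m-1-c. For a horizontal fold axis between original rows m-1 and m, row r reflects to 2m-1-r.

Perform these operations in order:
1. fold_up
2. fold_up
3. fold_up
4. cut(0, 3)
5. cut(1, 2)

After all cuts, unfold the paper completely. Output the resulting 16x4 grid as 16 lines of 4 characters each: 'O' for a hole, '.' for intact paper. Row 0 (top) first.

Op 1 fold_up: fold axis h@8; visible region now rows[0,8) x cols[0,4) = 8x4
Op 2 fold_up: fold axis h@4; visible region now rows[0,4) x cols[0,4) = 4x4
Op 3 fold_up: fold axis h@2; visible region now rows[0,2) x cols[0,4) = 2x4
Op 4 cut(0, 3): punch at orig (0,3); cuts so far [(0, 3)]; region rows[0,2) x cols[0,4) = 2x4
Op 5 cut(1, 2): punch at orig (1,2); cuts so far [(0, 3), (1, 2)]; region rows[0,2) x cols[0,4) = 2x4
Unfold 1 (reflect across h@2): 4 holes -> [(0, 3), (1, 2), (2, 2), (3, 3)]
Unfold 2 (reflect across h@4): 8 holes -> [(0, 3), (1, 2), (2, 2), (3, 3), (4, 3), (5, 2), (6, 2), (7, 3)]
Unfold 3 (reflect across h@8): 16 holes -> [(0, 3), (1, 2), (2, 2), (3, 3), (4, 3), (5, 2), (6, 2), (7, 3), (8, 3), (9, 2), (10, 2), (11, 3), (12, 3), (13, 2), (14, 2), (15, 3)]

Answer: ...O
..O.
..O.
...O
...O
..O.
..O.
...O
...O
..O.
..O.
...O
...O
..O.
..O.
...O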